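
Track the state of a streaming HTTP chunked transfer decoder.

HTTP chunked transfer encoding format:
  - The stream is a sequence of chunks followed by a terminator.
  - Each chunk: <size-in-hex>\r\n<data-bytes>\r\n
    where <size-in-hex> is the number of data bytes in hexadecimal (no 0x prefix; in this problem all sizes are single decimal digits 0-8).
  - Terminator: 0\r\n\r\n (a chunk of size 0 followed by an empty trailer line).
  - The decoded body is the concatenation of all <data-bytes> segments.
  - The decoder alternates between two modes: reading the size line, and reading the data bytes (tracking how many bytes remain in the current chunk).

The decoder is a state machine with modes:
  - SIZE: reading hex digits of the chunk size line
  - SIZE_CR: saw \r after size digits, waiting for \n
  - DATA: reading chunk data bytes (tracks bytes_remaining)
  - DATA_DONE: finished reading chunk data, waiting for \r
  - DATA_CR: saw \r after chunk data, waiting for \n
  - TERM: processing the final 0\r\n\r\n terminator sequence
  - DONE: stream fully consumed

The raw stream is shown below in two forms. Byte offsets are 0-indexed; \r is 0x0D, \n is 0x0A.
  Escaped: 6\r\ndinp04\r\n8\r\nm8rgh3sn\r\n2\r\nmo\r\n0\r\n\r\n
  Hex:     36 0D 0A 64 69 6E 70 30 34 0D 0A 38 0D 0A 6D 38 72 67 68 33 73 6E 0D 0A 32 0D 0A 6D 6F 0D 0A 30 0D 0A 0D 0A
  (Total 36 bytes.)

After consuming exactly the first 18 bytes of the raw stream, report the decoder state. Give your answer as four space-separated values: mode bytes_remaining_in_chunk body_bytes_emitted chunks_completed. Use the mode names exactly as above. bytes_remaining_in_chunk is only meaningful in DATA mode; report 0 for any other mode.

Byte 0 = '6': mode=SIZE remaining=0 emitted=0 chunks_done=0
Byte 1 = 0x0D: mode=SIZE_CR remaining=0 emitted=0 chunks_done=0
Byte 2 = 0x0A: mode=DATA remaining=6 emitted=0 chunks_done=0
Byte 3 = 'd': mode=DATA remaining=5 emitted=1 chunks_done=0
Byte 4 = 'i': mode=DATA remaining=4 emitted=2 chunks_done=0
Byte 5 = 'n': mode=DATA remaining=3 emitted=3 chunks_done=0
Byte 6 = 'p': mode=DATA remaining=2 emitted=4 chunks_done=0
Byte 7 = '0': mode=DATA remaining=1 emitted=5 chunks_done=0
Byte 8 = '4': mode=DATA_DONE remaining=0 emitted=6 chunks_done=0
Byte 9 = 0x0D: mode=DATA_CR remaining=0 emitted=6 chunks_done=0
Byte 10 = 0x0A: mode=SIZE remaining=0 emitted=6 chunks_done=1
Byte 11 = '8': mode=SIZE remaining=0 emitted=6 chunks_done=1
Byte 12 = 0x0D: mode=SIZE_CR remaining=0 emitted=6 chunks_done=1
Byte 13 = 0x0A: mode=DATA remaining=8 emitted=6 chunks_done=1
Byte 14 = 'm': mode=DATA remaining=7 emitted=7 chunks_done=1
Byte 15 = '8': mode=DATA remaining=6 emitted=8 chunks_done=1
Byte 16 = 'r': mode=DATA remaining=5 emitted=9 chunks_done=1
Byte 17 = 'g': mode=DATA remaining=4 emitted=10 chunks_done=1

Answer: DATA 4 10 1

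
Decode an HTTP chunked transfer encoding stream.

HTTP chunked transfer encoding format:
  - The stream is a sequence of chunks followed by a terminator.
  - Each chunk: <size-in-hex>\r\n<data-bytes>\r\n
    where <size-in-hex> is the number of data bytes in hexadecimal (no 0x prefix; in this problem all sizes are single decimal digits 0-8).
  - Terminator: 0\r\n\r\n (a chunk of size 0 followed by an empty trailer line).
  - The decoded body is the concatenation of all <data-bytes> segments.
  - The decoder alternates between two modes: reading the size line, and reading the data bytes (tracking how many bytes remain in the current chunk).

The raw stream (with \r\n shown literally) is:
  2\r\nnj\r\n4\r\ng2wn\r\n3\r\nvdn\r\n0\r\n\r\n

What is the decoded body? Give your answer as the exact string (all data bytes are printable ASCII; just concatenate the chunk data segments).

Answer: njg2wnvdn

Derivation:
Chunk 1: stream[0..1]='2' size=0x2=2, data at stream[3..5]='nj' -> body[0..2], body so far='nj'
Chunk 2: stream[7..8]='4' size=0x4=4, data at stream[10..14]='g2wn' -> body[2..6], body so far='njg2wn'
Chunk 3: stream[16..17]='3' size=0x3=3, data at stream[19..22]='vdn' -> body[6..9], body so far='njg2wnvdn'
Chunk 4: stream[24..25]='0' size=0 (terminator). Final body='njg2wnvdn' (9 bytes)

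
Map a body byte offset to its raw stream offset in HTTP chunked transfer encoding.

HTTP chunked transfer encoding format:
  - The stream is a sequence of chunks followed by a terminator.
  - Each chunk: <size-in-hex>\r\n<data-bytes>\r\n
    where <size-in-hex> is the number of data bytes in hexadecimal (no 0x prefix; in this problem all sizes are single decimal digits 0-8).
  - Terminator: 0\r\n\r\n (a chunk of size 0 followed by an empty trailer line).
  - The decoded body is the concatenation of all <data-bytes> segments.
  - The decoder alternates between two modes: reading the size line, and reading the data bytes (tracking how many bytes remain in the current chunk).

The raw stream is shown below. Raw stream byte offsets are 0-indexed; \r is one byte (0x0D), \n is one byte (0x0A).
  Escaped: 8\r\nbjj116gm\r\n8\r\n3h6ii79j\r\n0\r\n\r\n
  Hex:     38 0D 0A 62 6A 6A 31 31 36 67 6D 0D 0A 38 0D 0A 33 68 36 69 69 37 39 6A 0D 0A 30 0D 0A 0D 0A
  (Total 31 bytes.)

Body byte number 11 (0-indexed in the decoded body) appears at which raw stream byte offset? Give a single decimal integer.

Answer: 19

Derivation:
Chunk 1: stream[0..1]='8' size=0x8=8, data at stream[3..11]='bjj116gm' -> body[0..8], body so far='bjj116gm'
Chunk 2: stream[13..14]='8' size=0x8=8, data at stream[16..24]='3h6ii79j' -> body[8..16], body so far='bjj116gm3h6ii79j'
Chunk 3: stream[26..27]='0' size=0 (terminator). Final body='bjj116gm3h6ii79j' (16 bytes)
Body byte 11 at stream offset 19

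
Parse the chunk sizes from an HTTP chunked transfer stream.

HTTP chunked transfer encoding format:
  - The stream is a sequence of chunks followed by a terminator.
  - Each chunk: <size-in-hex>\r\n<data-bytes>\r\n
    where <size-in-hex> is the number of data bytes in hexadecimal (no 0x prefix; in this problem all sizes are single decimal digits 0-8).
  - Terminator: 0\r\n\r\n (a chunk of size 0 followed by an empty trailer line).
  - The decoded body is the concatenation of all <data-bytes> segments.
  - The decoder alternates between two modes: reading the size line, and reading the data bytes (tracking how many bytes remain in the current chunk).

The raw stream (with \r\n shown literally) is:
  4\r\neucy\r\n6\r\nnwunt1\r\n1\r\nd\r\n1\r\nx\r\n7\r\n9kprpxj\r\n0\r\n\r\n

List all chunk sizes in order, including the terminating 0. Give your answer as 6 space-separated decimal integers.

Answer: 4 6 1 1 7 0

Derivation:
Chunk 1: stream[0..1]='4' size=0x4=4, data at stream[3..7]='eucy' -> body[0..4], body so far='eucy'
Chunk 2: stream[9..10]='6' size=0x6=6, data at stream[12..18]='nwunt1' -> body[4..10], body so far='eucynwunt1'
Chunk 3: stream[20..21]='1' size=0x1=1, data at stream[23..24]='d' -> body[10..11], body so far='eucynwunt1d'
Chunk 4: stream[26..27]='1' size=0x1=1, data at stream[29..30]='x' -> body[11..12], body so far='eucynwunt1dx'
Chunk 5: stream[32..33]='7' size=0x7=7, data at stream[35..42]='9kprpxj' -> body[12..19], body so far='eucynwunt1dx9kprpxj'
Chunk 6: stream[44..45]='0' size=0 (terminator). Final body='eucynwunt1dx9kprpxj' (19 bytes)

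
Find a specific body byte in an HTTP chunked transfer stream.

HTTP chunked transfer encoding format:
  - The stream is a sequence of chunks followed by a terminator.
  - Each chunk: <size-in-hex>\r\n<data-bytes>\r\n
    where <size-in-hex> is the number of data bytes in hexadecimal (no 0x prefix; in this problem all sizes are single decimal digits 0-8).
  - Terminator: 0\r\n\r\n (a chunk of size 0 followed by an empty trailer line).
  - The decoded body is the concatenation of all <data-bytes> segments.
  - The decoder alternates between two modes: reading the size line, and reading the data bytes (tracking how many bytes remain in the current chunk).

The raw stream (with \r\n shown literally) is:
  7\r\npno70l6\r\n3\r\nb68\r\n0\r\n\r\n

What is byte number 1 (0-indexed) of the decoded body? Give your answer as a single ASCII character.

Answer: n

Derivation:
Chunk 1: stream[0..1]='7' size=0x7=7, data at stream[3..10]='pno70l6' -> body[0..7], body so far='pno70l6'
Chunk 2: stream[12..13]='3' size=0x3=3, data at stream[15..18]='b68' -> body[7..10], body so far='pno70l6b68'
Chunk 3: stream[20..21]='0' size=0 (terminator). Final body='pno70l6b68' (10 bytes)
Body byte 1 = 'n'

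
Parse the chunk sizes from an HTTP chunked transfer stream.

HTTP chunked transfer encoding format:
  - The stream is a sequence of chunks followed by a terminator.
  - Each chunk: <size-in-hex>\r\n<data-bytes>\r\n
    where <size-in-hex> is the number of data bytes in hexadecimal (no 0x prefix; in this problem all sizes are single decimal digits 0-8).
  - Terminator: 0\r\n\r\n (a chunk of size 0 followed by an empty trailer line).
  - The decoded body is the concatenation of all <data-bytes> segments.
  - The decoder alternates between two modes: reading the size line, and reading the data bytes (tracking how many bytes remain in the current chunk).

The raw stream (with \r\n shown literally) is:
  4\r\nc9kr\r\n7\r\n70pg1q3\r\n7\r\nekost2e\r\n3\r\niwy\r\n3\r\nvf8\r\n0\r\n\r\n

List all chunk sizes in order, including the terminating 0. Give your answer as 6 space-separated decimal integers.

Chunk 1: stream[0..1]='4' size=0x4=4, data at stream[3..7]='c9kr' -> body[0..4], body so far='c9kr'
Chunk 2: stream[9..10]='7' size=0x7=7, data at stream[12..19]='70pg1q3' -> body[4..11], body so far='c9kr70pg1q3'
Chunk 3: stream[21..22]='7' size=0x7=7, data at stream[24..31]='ekost2e' -> body[11..18], body so far='c9kr70pg1q3ekost2e'
Chunk 4: stream[33..34]='3' size=0x3=3, data at stream[36..39]='iwy' -> body[18..21], body so far='c9kr70pg1q3ekost2eiwy'
Chunk 5: stream[41..42]='3' size=0x3=3, data at stream[44..47]='vf8' -> body[21..24], body so far='c9kr70pg1q3ekost2eiwyvf8'
Chunk 6: stream[49..50]='0' size=0 (terminator). Final body='c9kr70pg1q3ekost2eiwyvf8' (24 bytes)

Answer: 4 7 7 3 3 0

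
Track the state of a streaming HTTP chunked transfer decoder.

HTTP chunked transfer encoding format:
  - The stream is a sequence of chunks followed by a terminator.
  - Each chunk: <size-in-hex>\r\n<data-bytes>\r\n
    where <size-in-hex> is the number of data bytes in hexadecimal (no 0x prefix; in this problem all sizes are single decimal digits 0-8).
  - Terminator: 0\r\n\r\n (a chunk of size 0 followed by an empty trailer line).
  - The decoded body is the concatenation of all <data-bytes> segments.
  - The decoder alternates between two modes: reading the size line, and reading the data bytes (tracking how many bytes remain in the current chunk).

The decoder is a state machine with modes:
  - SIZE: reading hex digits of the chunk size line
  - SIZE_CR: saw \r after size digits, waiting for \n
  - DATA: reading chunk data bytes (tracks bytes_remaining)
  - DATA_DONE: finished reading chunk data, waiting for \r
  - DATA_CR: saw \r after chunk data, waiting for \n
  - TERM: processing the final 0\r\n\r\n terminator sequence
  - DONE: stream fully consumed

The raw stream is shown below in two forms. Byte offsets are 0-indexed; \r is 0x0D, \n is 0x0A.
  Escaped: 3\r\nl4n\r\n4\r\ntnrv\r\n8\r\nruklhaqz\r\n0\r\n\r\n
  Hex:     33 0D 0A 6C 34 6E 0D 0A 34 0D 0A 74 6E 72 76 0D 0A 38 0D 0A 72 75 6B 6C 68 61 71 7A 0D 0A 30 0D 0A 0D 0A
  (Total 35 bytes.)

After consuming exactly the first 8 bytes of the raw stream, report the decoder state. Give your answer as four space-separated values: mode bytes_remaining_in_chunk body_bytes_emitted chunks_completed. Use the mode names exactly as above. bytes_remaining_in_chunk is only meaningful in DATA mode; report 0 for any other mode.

Byte 0 = '3': mode=SIZE remaining=0 emitted=0 chunks_done=0
Byte 1 = 0x0D: mode=SIZE_CR remaining=0 emitted=0 chunks_done=0
Byte 2 = 0x0A: mode=DATA remaining=3 emitted=0 chunks_done=0
Byte 3 = 'l': mode=DATA remaining=2 emitted=1 chunks_done=0
Byte 4 = '4': mode=DATA remaining=1 emitted=2 chunks_done=0
Byte 5 = 'n': mode=DATA_DONE remaining=0 emitted=3 chunks_done=0
Byte 6 = 0x0D: mode=DATA_CR remaining=0 emitted=3 chunks_done=0
Byte 7 = 0x0A: mode=SIZE remaining=0 emitted=3 chunks_done=1

Answer: SIZE 0 3 1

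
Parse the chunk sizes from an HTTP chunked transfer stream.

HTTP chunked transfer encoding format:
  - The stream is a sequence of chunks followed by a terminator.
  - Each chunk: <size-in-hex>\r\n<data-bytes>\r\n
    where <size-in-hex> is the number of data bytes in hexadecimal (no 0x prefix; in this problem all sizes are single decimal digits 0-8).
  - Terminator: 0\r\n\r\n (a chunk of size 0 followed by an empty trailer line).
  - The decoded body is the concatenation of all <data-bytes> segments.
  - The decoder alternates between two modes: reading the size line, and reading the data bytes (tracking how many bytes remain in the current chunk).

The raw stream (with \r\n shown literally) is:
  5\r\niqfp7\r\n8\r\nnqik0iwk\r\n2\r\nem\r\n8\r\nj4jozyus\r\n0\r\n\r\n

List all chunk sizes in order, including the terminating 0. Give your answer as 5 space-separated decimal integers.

Chunk 1: stream[0..1]='5' size=0x5=5, data at stream[3..8]='iqfp7' -> body[0..5], body so far='iqfp7'
Chunk 2: stream[10..11]='8' size=0x8=8, data at stream[13..21]='nqik0iwk' -> body[5..13], body so far='iqfp7nqik0iwk'
Chunk 3: stream[23..24]='2' size=0x2=2, data at stream[26..28]='em' -> body[13..15], body so far='iqfp7nqik0iwkem'
Chunk 4: stream[30..31]='8' size=0x8=8, data at stream[33..41]='j4jozyus' -> body[15..23], body so far='iqfp7nqik0iwkemj4jozyus'
Chunk 5: stream[43..44]='0' size=0 (terminator). Final body='iqfp7nqik0iwkemj4jozyus' (23 bytes)

Answer: 5 8 2 8 0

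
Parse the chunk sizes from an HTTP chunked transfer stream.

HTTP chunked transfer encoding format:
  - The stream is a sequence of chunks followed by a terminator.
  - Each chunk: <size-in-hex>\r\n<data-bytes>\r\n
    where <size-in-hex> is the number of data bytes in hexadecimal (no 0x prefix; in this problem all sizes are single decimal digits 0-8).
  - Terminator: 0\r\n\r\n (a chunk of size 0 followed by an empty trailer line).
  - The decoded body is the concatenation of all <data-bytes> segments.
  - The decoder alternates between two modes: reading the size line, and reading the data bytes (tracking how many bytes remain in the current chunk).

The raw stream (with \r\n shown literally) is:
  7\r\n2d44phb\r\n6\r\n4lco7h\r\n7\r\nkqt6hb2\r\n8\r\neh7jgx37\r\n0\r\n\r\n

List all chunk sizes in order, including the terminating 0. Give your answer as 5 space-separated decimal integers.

Chunk 1: stream[0..1]='7' size=0x7=7, data at stream[3..10]='2d44phb' -> body[0..7], body so far='2d44phb'
Chunk 2: stream[12..13]='6' size=0x6=6, data at stream[15..21]='4lco7h' -> body[7..13], body so far='2d44phb4lco7h'
Chunk 3: stream[23..24]='7' size=0x7=7, data at stream[26..33]='kqt6hb2' -> body[13..20], body so far='2d44phb4lco7hkqt6hb2'
Chunk 4: stream[35..36]='8' size=0x8=8, data at stream[38..46]='eh7jgx37' -> body[20..28], body so far='2d44phb4lco7hkqt6hb2eh7jgx37'
Chunk 5: stream[48..49]='0' size=0 (terminator). Final body='2d44phb4lco7hkqt6hb2eh7jgx37' (28 bytes)

Answer: 7 6 7 8 0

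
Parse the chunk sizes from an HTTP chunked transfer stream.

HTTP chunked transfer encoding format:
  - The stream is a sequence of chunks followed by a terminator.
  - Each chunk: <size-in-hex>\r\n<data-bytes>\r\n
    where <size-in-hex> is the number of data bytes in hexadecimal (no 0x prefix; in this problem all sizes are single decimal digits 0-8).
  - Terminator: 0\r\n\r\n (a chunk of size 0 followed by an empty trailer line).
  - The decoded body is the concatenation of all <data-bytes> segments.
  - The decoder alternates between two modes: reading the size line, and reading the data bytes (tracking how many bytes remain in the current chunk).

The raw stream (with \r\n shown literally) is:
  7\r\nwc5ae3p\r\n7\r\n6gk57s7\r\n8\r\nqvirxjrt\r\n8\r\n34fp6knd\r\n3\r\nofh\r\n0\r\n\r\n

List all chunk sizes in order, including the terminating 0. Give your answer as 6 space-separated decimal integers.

Chunk 1: stream[0..1]='7' size=0x7=7, data at stream[3..10]='wc5ae3p' -> body[0..7], body so far='wc5ae3p'
Chunk 2: stream[12..13]='7' size=0x7=7, data at stream[15..22]='6gk57s7' -> body[7..14], body so far='wc5ae3p6gk57s7'
Chunk 3: stream[24..25]='8' size=0x8=8, data at stream[27..35]='qvirxjrt' -> body[14..22], body so far='wc5ae3p6gk57s7qvirxjrt'
Chunk 4: stream[37..38]='8' size=0x8=8, data at stream[40..48]='34fp6knd' -> body[22..30], body so far='wc5ae3p6gk57s7qvirxjrt34fp6knd'
Chunk 5: stream[50..51]='3' size=0x3=3, data at stream[53..56]='ofh' -> body[30..33], body so far='wc5ae3p6gk57s7qvirxjrt34fp6kndofh'
Chunk 6: stream[58..59]='0' size=0 (terminator). Final body='wc5ae3p6gk57s7qvirxjrt34fp6kndofh' (33 bytes)

Answer: 7 7 8 8 3 0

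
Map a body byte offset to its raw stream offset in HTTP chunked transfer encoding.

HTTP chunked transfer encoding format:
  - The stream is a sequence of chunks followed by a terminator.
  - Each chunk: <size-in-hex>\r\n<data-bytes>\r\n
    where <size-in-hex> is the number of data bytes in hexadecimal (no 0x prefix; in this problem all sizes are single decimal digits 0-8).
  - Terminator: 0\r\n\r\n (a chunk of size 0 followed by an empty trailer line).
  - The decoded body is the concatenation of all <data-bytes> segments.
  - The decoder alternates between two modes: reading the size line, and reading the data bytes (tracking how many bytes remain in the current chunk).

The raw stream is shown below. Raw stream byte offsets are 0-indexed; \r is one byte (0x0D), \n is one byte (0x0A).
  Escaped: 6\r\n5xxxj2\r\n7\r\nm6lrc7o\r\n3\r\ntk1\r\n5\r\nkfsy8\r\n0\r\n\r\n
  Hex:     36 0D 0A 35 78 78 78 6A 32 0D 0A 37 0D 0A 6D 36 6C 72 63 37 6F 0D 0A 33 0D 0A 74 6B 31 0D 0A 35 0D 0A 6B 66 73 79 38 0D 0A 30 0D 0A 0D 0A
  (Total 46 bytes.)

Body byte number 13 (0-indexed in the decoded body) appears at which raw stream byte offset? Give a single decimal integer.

Chunk 1: stream[0..1]='6' size=0x6=6, data at stream[3..9]='5xxxj2' -> body[0..6], body so far='5xxxj2'
Chunk 2: stream[11..12]='7' size=0x7=7, data at stream[14..21]='m6lrc7o' -> body[6..13], body so far='5xxxj2m6lrc7o'
Chunk 3: stream[23..24]='3' size=0x3=3, data at stream[26..29]='tk1' -> body[13..16], body so far='5xxxj2m6lrc7otk1'
Chunk 4: stream[31..32]='5' size=0x5=5, data at stream[34..39]='kfsy8' -> body[16..21], body so far='5xxxj2m6lrc7otk1kfsy8'
Chunk 5: stream[41..42]='0' size=0 (terminator). Final body='5xxxj2m6lrc7otk1kfsy8' (21 bytes)
Body byte 13 at stream offset 26

Answer: 26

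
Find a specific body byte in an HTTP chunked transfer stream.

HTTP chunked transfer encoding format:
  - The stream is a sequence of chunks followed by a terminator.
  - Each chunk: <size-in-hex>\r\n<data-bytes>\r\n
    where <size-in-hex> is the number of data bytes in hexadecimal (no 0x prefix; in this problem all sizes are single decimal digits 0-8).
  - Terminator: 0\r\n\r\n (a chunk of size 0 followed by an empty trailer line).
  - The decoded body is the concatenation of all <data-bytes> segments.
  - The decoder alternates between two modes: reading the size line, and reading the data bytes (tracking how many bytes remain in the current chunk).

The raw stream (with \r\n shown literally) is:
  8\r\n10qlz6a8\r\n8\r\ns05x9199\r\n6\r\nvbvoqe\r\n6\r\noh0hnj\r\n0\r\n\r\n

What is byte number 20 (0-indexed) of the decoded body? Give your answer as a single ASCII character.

Answer: q

Derivation:
Chunk 1: stream[0..1]='8' size=0x8=8, data at stream[3..11]='10qlz6a8' -> body[0..8], body so far='10qlz6a8'
Chunk 2: stream[13..14]='8' size=0x8=8, data at stream[16..24]='s05x9199' -> body[8..16], body so far='10qlz6a8s05x9199'
Chunk 3: stream[26..27]='6' size=0x6=6, data at stream[29..35]='vbvoqe' -> body[16..22], body so far='10qlz6a8s05x9199vbvoqe'
Chunk 4: stream[37..38]='6' size=0x6=6, data at stream[40..46]='oh0hnj' -> body[22..28], body so far='10qlz6a8s05x9199vbvoqeoh0hnj'
Chunk 5: stream[48..49]='0' size=0 (terminator). Final body='10qlz6a8s05x9199vbvoqeoh0hnj' (28 bytes)
Body byte 20 = 'q'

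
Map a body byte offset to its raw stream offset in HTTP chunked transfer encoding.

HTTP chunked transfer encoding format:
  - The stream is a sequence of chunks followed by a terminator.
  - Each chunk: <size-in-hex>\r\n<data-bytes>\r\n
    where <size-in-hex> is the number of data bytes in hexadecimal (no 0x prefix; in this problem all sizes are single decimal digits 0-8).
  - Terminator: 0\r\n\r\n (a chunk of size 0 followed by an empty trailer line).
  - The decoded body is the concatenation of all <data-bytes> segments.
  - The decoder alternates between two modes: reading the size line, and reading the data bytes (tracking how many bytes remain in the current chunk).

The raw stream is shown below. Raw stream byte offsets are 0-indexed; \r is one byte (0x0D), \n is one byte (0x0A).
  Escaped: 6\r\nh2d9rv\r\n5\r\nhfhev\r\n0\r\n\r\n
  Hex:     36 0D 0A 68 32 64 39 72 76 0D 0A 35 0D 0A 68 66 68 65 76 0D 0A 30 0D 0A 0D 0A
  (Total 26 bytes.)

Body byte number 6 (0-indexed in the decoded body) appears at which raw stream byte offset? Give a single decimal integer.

Chunk 1: stream[0..1]='6' size=0x6=6, data at stream[3..9]='h2d9rv' -> body[0..6], body so far='h2d9rv'
Chunk 2: stream[11..12]='5' size=0x5=5, data at stream[14..19]='hfhev' -> body[6..11], body so far='h2d9rvhfhev'
Chunk 3: stream[21..22]='0' size=0 (terminator). Final body='h2d9rvhfhev' (11 bytes)
Body byte 6 at stream offset 14

Answer: 14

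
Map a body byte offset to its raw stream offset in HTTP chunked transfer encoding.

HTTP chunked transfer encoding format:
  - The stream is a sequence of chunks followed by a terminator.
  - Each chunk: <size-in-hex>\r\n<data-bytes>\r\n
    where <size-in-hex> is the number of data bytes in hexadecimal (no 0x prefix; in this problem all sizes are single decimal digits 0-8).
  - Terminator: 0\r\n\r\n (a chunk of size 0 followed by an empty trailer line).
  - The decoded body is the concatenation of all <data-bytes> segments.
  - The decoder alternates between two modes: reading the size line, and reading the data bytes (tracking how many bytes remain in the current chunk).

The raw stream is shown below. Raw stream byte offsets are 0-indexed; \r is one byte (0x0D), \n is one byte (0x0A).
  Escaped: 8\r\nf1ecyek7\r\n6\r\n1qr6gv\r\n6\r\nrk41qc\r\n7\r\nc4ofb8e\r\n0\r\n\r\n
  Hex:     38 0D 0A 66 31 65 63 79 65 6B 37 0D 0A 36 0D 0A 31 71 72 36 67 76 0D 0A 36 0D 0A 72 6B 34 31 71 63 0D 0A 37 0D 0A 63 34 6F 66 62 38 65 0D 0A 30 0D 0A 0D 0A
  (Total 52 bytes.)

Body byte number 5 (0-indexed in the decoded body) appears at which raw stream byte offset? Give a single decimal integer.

Answer: 8

Derivation:
Chunk 1: stream[0..1]='8' size=0x8=8, data at stream[3..11]='f1ecyek7' -> body[0..8], body so far='f1ecyek7'
Chunk 2: stream[13..14]='6' size=0x6=6, data at stream[16..22]='1qr6gv' -> body[8..14], body so far='f1ecyek71qr6gv'
Chunk 3: stream[24..25]='6' size=0x6=6, data at stream[27..33]='rk41qc' -> body[14..20], body so far='f1ecyek71qr6gvrk41qc'
Chunk 4: stream[35..36]='7' size=0x7=7, data at stream[38..45]='c4ofb8e' -> body[20..27], body so far='f1ecyek71qr6gvrk41qcc4ofb8e'
Chunk 5: stream[47..48]='0' size=0 (terminator). Final body='f1ecyek71qr6gvrk41qcc4ofb8e' (27 bytes)
Body byte 5 at stream offset 8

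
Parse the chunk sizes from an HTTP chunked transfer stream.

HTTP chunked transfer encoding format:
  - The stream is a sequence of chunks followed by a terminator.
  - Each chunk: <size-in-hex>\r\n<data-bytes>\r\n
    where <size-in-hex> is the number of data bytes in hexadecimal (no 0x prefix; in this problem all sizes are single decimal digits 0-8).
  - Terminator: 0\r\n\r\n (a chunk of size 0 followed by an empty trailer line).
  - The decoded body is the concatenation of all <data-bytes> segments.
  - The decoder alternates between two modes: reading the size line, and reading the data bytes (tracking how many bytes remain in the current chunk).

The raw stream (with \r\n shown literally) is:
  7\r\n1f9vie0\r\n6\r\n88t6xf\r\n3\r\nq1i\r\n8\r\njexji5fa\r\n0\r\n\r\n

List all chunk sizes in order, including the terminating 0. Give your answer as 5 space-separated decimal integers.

Chunk 1: stream[0..1]='7' size=0x7=7, data at stream[3..10]='1f9vie0' -> body[0..7], body so far='1f9vie0'
Chunk 2: stream[12..13]='6' size=0x6=6, data at stream[15..21]='88t6xf' -> body[7..13], body so far='1f9vie088t6xf'
Chunk 3: stream[23..24]='3' size=0x3=3, data at stream[26..29]='q1i' -> body[13..16], body so far='1f9vie088t6xfq1i'
Chunk 4: stream[31..32]='8' size=0x8=8, data at stream[34..42]='jexji5fa' -> body[16..24], body so far='1f9vie088t6xfq1ijexji5fa'
Chunk 5: stream[44..45]='0' size=0 (terminator). Final body='1f9vie088t6xfq1ijexji5fa' (24 bytes)

Answer: 7 6 3 8 0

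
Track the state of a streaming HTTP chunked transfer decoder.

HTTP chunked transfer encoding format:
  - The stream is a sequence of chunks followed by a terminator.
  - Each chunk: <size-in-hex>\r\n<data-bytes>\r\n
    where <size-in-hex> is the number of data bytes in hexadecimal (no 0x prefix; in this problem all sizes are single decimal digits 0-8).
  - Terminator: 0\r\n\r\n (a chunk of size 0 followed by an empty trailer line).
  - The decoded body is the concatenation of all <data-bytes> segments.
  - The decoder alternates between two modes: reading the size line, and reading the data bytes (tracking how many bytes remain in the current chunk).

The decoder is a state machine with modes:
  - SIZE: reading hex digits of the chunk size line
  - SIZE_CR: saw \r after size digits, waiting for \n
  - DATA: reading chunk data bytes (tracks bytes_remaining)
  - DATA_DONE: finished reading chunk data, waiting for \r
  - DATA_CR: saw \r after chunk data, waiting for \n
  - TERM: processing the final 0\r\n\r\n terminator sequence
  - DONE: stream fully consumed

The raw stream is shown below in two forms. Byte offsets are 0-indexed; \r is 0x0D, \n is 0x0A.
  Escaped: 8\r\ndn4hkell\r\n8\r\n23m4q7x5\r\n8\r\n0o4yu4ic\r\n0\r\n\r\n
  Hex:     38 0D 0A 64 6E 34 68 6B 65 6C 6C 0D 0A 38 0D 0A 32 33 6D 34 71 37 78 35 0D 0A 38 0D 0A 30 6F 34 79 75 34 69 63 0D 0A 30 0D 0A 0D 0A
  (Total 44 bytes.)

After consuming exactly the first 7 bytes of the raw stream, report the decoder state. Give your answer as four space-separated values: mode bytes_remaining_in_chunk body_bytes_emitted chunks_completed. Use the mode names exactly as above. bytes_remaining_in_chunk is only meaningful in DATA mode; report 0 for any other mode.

Byte 0 = '8': mode=SIZE remaining=0 emitted=0 chunks_done=0
Byte 1 = 0x0D: mode=SIZE_CR remaining=0 emitted=0 chunks_done=0
Byte 2 = 0x0A: mode=DATA remaining=8 emitted=0 chunks_done=0
Byte 3 = 'd': mode=DATA remaining=7 emitted=1 chunks_done=0
Byte 4 = 'n': mode=DATA remaining=6 emitted=2 chunks_done=0
Byte 5 = '4': mode=DATA remaining=5 emitted=3 chunks_done=0
Byte 6 = 'h': mode=DATA remaining=4 emitted=4 chunks_done=0

Answer: DATA 4 4 0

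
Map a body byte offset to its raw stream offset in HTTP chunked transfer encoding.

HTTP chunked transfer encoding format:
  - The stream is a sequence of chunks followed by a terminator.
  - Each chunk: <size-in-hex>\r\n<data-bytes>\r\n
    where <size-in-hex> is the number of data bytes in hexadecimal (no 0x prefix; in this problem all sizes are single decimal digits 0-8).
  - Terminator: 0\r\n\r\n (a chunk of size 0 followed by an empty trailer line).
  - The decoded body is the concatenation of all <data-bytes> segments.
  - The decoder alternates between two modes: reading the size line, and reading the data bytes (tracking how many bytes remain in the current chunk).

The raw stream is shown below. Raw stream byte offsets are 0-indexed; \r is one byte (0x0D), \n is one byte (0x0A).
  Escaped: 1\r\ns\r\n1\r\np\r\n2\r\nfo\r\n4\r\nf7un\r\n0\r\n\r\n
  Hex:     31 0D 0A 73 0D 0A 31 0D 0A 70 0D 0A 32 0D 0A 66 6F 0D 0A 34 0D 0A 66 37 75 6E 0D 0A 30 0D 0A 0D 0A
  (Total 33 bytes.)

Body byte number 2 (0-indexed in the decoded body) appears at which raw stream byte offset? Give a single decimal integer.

Chunk 1: stream[0..1]='1' size=0x1=1, data at stream[3..4]='s' -> body[0..1], body so far='s'
Chunk 2: stream[6..7]='1' size=0x1=1, data at stream[9..10]='p' -> body[1..2], body so far='sp'
Chunk 3: stream[12..13]='2' size=0x2=2, data at stream[15..17]='fo' -> body[2..4], body so far='spfo'
Chunk 4: stream[19..20]='4' size=0x4=4, data at stream[22..26]='f7un' -> body[4..8], body so far='spfof7un'
Chunk 5: stream[28..29]='0' size=0 (terminator). Final body='spfof7un' (8 bytes)
Body byte 2 at stream offset 15

Answer: 15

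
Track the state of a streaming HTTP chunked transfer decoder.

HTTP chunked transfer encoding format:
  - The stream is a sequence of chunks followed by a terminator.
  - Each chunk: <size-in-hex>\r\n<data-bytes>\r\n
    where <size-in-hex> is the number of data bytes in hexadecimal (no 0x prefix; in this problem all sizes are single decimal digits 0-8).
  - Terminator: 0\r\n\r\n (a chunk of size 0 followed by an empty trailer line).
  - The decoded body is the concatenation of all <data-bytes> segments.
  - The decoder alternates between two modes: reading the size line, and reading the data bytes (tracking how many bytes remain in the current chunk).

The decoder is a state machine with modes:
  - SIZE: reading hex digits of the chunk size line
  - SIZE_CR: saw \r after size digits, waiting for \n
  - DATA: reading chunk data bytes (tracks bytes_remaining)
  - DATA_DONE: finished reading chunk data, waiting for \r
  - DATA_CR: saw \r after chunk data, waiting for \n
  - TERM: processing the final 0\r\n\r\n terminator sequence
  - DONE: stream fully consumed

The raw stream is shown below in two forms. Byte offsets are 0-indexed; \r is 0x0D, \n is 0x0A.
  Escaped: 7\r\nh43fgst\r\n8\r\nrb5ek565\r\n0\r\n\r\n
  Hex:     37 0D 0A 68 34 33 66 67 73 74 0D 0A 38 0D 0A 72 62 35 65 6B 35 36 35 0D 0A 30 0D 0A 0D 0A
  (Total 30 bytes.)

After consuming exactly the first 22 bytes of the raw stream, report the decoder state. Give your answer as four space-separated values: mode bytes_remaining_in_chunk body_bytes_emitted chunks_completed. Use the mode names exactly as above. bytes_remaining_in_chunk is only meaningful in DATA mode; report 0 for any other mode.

Byte 0 = '7': mode=SIZE remaining=0 emitted=0 chunks_done=0
Byte 1 = 0x0D: mode=SIZE_CR remaining=0 emitted=0 chunks_done=0
Byte 2 = 0x0A: mode=DATA remaining=7 emitted=0 chunks_done=0
Byte 3 = 'h': mode=DATA remaining=6 emitted=1 chunks_done=0
Byte 4 = '4': mode=DATA remaining=5 emitted=2 chunks_done=0
Byte 5 = '3': mode=DATA remaining=4 emitted=3 chunks_done=0
Byte 6 = 'f': mode=DATA remaining=3 emitted=4 chunks_done=0
Byte 7 = 'g': mode=DATA remaining=2 emitted=5 chunks_done=0
Byte 8 = 's': mode=DATA remaining=1 emitted=6 chunks_done=0
Byte 9 = 't': mode=DATA_DONE remaining=0 emitted=7 chunks_done=0
Byte 10 = 0x0D: mode=DATA_CR remaining=0 emitted=7 chunks_done=0
Byte 11 = 0x0A: mode=SIZE remaining=0 emitted=7 chunks_done=1
Byte 12 = '8': mode=SIZE remaining=0 emitted=7 chunks_done=1
Byte 13 = 0x0D: mode=SIZE_CR remaining=0 emitted=7 chunks_done=1
Byte 14 = 0x0A: mode=DATA remaining=8 emitted=7 chunks_done=1
Byte 15 = 'r': mode=DATA remaining=7 emitted=8 chunks_done=1
Byte 16 = 'b': mode=DATA remaining=6 emitted=9 chunks_done=1
Byte 17 = '5': mode=DATA remaining=5 emitted=10 chunks_done=1
Byte 18 = 'e': mode=DATA remaining=4 emitted=11 chunks_done=1
Byte 19 = 'k': mode=DATA remaining=3 emitted=12 chunks_done=1
Byte 20 = '5': mode=DATA remaining=2 emitted=13 chunks_done=1
Byte 21 = '6': mode=DATA remaining=1 emitted=14 chunks_done=1

Answer: DATA 1 14 1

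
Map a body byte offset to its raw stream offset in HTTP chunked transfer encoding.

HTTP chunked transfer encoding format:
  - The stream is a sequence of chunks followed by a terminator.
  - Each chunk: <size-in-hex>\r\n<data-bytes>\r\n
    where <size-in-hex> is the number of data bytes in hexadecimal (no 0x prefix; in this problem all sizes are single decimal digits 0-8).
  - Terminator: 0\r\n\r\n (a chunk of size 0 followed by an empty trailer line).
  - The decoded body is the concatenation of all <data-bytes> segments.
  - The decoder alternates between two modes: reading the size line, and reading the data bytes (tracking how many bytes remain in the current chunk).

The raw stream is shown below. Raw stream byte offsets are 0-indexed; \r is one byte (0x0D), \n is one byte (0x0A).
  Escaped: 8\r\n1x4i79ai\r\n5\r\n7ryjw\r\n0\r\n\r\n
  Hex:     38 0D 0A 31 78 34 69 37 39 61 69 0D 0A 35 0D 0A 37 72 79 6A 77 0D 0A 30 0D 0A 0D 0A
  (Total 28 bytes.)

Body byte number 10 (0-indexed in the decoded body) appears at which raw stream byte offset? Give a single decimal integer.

Chunk 1: stream[0..1]='8' size=0x8=8, data at stream[3..11]='1x4i79ai' -> body[0..8], body so far='1x4i79ai'
Chunk 2: stream[13..14]='5' size=0x5=5, data at stream[16..21]='7ryjw' -> body[8..13], body so far='1x4i79ai7ryjw'
Chunk 3: stream[23..24]='0' size=0 (terminator). Final body='1x4i79ai7ryjw' (13 bytes)
Body byte 10 at stream offset 18

Answer: 18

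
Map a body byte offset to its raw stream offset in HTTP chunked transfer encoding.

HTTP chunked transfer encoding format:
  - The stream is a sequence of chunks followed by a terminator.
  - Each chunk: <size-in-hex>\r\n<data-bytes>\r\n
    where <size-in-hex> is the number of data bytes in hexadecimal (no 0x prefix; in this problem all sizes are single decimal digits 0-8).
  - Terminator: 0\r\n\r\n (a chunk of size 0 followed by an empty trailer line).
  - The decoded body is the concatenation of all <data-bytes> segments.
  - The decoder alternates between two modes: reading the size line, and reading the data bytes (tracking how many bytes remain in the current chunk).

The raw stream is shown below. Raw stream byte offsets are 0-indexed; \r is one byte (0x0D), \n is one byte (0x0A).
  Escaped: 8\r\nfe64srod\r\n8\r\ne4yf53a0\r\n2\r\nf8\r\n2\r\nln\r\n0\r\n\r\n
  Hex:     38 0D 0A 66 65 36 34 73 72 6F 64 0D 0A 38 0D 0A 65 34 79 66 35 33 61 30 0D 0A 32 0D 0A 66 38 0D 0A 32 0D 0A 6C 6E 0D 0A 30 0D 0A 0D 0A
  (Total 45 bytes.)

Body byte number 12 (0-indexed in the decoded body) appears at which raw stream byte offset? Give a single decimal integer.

Answer: 20

Derivation:
Chunk 1: stream[0..1]='8' size=0x8=8, data at stream[3..11]='fe64srod' -> body[0..8], body so far='fe64srod'
Chunk 2: stream[13..14]='8' size=0x8=8, data at stream[16..24]='e4yf53a0' -> body[8..16], body so far='fe64srode4yf53a0'
Chunk 3: stream[26..27]='2' size=0x2=2, data at stream[29..31]='f8' -> body[16..18], body so far='fe64srode4yf53a0f8'
Chunk 4: stream[33..34]='2' size=0x2=2, data at stream[36..38]='ln' -> body[18..20], body so far='fe64srode4yf53a0f8ln'
Chunk 5: stream[40..41]='0' size=0 (terminator). Final body='fe64srode4yf53a0f8ln' (20 bytes)
Body byte 12 at stream offset 20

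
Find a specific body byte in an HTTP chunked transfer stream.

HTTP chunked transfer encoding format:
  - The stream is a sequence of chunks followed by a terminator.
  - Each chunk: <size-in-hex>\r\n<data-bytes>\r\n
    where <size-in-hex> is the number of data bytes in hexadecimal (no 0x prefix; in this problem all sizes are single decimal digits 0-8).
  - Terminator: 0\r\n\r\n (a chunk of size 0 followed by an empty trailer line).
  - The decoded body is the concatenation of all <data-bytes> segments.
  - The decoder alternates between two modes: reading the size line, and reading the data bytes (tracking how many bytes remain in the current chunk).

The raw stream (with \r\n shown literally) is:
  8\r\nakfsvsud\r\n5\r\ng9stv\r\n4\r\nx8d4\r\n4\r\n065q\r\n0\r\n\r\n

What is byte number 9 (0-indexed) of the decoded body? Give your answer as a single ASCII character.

Answer: 9

Derivation:
Chunk 1: stream[0..1]='8' size=0x8=8, data at stream[3..11]='akfsvsud' -> body[0..8], body so far='akfsvsud'
Chunk 2: stream[13..14]='5' size=0x5=5, data at stream[16..21]='g9stv' -> body[8..13], body so far='akfsvsudg9stv'
Chunk 3: stream[23..24]='4' size=0x4=4, data at stream[26..30]='x8d4' -> body[13..17], body so far='akfsvsudg9stvx8d4'
Chunk 4: stream[32..33]='4' size=0x4=4, data at stream[35..39]='065q' -> body[17..21], body so far='akfsvsudg9stvx8d4065q'
Chunk 5: stream[41..42]='0' size=0 (terminator). Final body='akfsvsudg9stvx8d4065q' (21 bytes)
Body byte 9 = '9'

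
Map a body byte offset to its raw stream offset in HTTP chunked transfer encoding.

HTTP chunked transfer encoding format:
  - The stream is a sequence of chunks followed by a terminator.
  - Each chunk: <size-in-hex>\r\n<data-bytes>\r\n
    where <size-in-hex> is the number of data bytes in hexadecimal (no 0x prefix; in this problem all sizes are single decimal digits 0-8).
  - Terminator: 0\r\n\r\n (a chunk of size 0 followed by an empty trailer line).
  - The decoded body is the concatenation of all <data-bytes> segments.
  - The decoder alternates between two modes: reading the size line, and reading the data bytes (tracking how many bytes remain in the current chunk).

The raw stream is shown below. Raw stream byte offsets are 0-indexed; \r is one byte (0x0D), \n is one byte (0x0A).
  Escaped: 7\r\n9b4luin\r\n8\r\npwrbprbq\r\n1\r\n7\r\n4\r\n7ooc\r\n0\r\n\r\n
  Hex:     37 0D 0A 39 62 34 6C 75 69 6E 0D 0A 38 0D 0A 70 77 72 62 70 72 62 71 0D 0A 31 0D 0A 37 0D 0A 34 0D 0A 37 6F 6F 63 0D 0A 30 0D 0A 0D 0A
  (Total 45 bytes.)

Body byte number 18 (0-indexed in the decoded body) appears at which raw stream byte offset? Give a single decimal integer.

Chunk 1: stream[0..1]='7' size=0x7=7, data at stream[3..10]='9b4luin' -> body[0..7], body so far='9b4luin'
Chunk 2: stream[12..13]='8' size=0x8=8, data at stream[15..23]='pwrbprbq' -> body[7..15], body so far='9b4luinpwrbprbq'
Chunk 3: stream[25..26]='1' size=0x1=1, data at stream[28..29]='7' -> body[15..16], body so far='9b4luinpwrbprbq7'
Chunk 4: stream[31..32]='4' size=0x4=4, data at stream[34..38]='7ooc' -> body[16..20], body so far='9b4luinpwrbprbq77ooc'
Chunk 5: stream[40..41]='0' size=0 (terminator). Final body='9b4luinpwrbprbq77ooc' (20 bytes)
Body byte 18 at stream offset 36

Answer: 36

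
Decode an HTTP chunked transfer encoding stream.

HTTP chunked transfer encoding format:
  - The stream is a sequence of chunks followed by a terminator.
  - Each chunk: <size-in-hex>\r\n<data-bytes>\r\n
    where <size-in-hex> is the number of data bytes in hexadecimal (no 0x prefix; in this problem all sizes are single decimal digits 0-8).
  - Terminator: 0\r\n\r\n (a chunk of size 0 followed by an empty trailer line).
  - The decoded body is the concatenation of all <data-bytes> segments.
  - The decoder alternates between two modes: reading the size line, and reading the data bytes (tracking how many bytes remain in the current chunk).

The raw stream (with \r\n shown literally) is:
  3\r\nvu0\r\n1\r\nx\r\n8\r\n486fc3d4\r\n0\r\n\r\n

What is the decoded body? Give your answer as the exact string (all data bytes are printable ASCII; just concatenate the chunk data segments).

Answer: vu0x486fc3d4

Derivation:
Chunk 1: stream[0..1]='3' size=0x3=3, data at stream[3..6]='vu0' -> body[0..3], body so far='vu0'
Chunk 2: stream[8..9]='1' size=0x1=1, data at stream[11..12]='x' -> body[3..4], body so far='vu0x'
Chunk 3: stream[14..15]='8' size=0x8=8, data at stream[17..25]='486fc3d4' -> body[4..12], body so far='vu0x486fc3d4'
Chunk 4: stream[27..28]='0' size=0 (terminator). Final body='vu0x486fc3d4' (12 bytes)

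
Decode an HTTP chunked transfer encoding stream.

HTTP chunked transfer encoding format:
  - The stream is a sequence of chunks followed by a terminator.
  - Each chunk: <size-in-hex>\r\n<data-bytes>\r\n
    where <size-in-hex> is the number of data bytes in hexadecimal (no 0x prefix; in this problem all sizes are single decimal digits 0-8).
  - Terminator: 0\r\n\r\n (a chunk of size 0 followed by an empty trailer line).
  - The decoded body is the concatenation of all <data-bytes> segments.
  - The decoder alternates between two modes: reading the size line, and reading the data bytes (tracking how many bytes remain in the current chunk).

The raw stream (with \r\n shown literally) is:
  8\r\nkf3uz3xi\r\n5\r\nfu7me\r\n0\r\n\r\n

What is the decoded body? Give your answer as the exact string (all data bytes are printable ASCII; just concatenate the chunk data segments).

Chunk 1: stream[0..1]='8' size=0x8=8, data at stream[3..11]='kf3uz3xi' -> body[0..8], body so far='kf3uz3xi'
Chunk 2: stream[13..14]='5' size=0x5=5, data at stream[16..21]='fu7me' -> body[8..13], body so far='kf3uz3xifu7me'
Chunk 3: stream[23..24]='0' size=0 (terminator). Final body='kf3uz3xifu7me' (13 bytes)

Answer: kf3uz3xifu7me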